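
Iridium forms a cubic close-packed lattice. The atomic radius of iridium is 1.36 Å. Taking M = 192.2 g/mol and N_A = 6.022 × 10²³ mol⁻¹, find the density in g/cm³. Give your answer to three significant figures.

22.4 g/cm³

In an FCC lattice, atoms touch along the face diagonal, so √2·a = 4r, giving a = 3.847 Å = 3.847 × 10^-8 cm.
With Z = 4, ρ = Z·M/(N_A·a³) = 4 × 192.2 / (6.022 × 10²³ × 5.692 × 10^-23) = 22.43 g/cm³.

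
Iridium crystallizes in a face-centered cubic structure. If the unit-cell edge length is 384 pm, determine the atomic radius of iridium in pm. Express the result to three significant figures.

136 pm

In an FCC lattice, atoms touch along the face diagonal, so √2·a = 4r.
r = √2·a/4 = 1.4142 × 384 / 4 = 136 pm.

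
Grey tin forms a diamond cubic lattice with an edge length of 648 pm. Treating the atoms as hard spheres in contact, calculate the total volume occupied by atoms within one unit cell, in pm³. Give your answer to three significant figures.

9.25 × 10^7 pm³

In a diamond cubic lattice nearest neighbors lie along the body diagonal with √3·a = 8r, so r = 0.2165a = 140.3 pm.
V_atoms = Z × (4/3)πr³ = 8 × (4/3)π × (140.3)³ = 9.25 × 10^7 pm³.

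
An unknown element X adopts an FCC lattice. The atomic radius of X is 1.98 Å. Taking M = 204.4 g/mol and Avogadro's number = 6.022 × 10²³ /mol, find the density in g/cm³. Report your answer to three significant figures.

In an FCC lattice, atoms touch along the face diagonal, so √2·a = 4r, giving a = 5.600 Å = 5.600 × 10^-8 cm.
With Z = 4, ρ = Z·M/(N_A·a³) = 4 × 204.4 / (6.022 × 10²³ × 1.756 × 10^-22) = 7.730 g/cm³.

7.73 g/cm³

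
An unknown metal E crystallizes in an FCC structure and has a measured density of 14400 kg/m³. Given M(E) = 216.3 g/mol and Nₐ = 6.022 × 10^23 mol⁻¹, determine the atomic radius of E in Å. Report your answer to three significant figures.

For an FCC cell (Z = 4), a³ = Z·M/(N_A·ρ) = 4 × 216.3 / (6.022 × 10²³ × 14.40) = 9.977 × 10^-23 cm³, so a = 4.638 × 10^-8 cm = 4.638 Å.
Atoms touch along the face diagonal, so √2·a = 4r, so r = 0.3536 × a = 1.64 Å.

1.64 Å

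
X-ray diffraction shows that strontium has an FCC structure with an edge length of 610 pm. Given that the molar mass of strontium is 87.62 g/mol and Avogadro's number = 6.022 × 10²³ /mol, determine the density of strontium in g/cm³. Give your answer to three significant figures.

An FCC unit cell contains Z = 4 atoms.
Cell volume: a³ = (610 pm)³ = (6.100 × 10^-8 cm)³ = 2.270 × 10^-22 cm³.
ρ = Z·M/(N_A·a³) = 4 × 87.62 / (6.022 × 10²³ × 2.270 × 10^-22) = 2.564 g/cm³.

2.56 g/cm³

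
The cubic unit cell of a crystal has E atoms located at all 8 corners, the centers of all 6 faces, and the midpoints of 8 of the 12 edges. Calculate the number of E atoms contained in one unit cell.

6

Corner atoms are shared by 8 cells (1/8 each), face atoms by 2 (1/2 each), edge atoms by 4 (1/4 each).
Net atoms = 8 × 1/8 + 6 × 1/2 + 8 × 1/4 = 1 + 3 + 2 = 6.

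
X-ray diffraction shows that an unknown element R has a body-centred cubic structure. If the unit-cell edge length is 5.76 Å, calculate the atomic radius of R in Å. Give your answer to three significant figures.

In a BCC lattice, atoms touch along the body diagonal, so √3·a = 4r.
r = √3·a/4 = 1.7321 × 5.76 / 4 = 2.49 Å.

2.49 Å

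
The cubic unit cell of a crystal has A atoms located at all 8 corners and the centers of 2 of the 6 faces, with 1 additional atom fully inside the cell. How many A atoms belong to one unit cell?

3

Corner atoms are shared by 8 cells (1/8 each), face atoms by 2 (1/2 each), interior atoms are unshared.
Net atoms = 8 × 1/8 + 2 × 1/2 + 1 = 1 + 1 + 1 = 3.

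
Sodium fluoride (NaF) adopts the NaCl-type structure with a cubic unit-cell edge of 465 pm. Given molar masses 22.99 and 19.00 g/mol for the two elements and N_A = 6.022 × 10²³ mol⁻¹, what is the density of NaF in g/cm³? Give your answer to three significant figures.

2.77 g/cm³

The NaCl-type structure contains Z = 4 formula units per cell; M(NaF) = 22.99 + 19.00 = 41.99 g/mol.
a³ = (4.650 × 10^-8 cm)³ = 1.005 × 10^-22 cm³.
ρ = 4 × 41.99 / (6.022 × 10²³ × 1.005 × 10^-22) = 2.774 g/cm³.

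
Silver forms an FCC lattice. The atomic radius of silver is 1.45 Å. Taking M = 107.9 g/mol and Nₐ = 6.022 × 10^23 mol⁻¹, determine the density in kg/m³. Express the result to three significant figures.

10400 kg/m³

In an FCC lattice, atoms touch along the face diagonal, so √2·a = 4r, giving a = 4.101 Å = 4.101 × 10^-8 cm.
With Z = 4, ρ = Z·M/(N_A·a³) = 4 × 107.9 / (6.022 × 10²³ × 6.898 × 10^-23) = 10.39 g/cm³ = 10400 kg/m³.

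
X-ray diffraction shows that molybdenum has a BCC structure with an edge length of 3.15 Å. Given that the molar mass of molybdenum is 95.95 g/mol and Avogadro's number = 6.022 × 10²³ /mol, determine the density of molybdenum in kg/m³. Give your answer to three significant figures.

A BCC unit cell contains Z = 2 atoms.
Cell volume: a³ = (3.15 Å)³ = (3.150 × 10^-8 cm)³ = 3.126 × 10^-23 cm³.
ρ = Z·M/(N_A·a³) = 2 × 95.95 / (6.022 × 10²³ × 3.126 × 10^-23) = 10.20 g/cm³ = 10200 kg/m³.

10200 kg/m³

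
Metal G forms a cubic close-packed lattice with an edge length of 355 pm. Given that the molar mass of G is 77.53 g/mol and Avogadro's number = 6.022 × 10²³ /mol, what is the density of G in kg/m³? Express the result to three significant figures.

An FCC unit cell contains Z = 4 atoms.
Cell volume: a³ = (355 pm)³ = (3.550 × 10^-8 cm)³ = 4.474 × 10^-23 cm³.
ρ = Z·M/(N_A·a³) = 4 × 77.53 / (6.022 × 10²³ × 4.474 × 10^-23) = 11.51 g/cm³ = 11500 kg/m³.

11500 kg/m³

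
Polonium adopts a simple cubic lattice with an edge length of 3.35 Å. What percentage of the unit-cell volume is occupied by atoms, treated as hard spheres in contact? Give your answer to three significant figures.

52.4%

In a simple cubic lattice atoms touch along the cell edge, so a = 2r, so r = 0.5000a = 1.675 Å.
Packing fraction = Z·(4/3)πr³ / a³ = 1 × (4/3)π × (1.675)³ / (3.35)³ = 0.5236 = 52.4%.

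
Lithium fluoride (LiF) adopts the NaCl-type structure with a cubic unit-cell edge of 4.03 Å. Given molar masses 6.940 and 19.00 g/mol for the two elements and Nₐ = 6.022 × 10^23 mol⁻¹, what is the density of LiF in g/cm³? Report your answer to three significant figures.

The NaCl-type structure contains Z = 4 formula units per cell; M(LiF) = 6.940 + 19.00 = 25.94 g/mol.
a³ = (4.030 × 10^-8 cm)³ = 6.545 × 10^-23 cm³.
ρ = 4 × 25.94 / (6.022 × 10²³ × 6.545 × 10^-23) = 2.633 g/cm³.

2.63 g/cm³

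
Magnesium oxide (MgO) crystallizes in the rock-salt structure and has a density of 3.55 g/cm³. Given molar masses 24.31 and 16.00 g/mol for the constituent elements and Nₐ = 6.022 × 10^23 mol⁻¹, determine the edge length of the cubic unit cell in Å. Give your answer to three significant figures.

4.23 Å

M(MgO) = 40.31 g/mol; Z = 4 formula units per cell.
a³ = Z·M/(N_A·ρ) = 4 × 40.31 / (6.022 × 10²³ × 3.55) = 7.542 × 10^-23 cm³, so a = 4.225 × 10^-8 cm = 4.23 Å.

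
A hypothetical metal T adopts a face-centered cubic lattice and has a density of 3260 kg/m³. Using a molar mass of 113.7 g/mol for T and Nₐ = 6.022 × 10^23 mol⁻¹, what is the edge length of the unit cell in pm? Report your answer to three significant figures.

With Z = 4 atoms per FCC cell, a³ = Z·M/(N_A·ρ) = 4 × 113.7 / (6.022 × 10²³ × 3.260 g/cm³) = 2.317 × 10^-22 cm³.
a = (2.317 × 10^-22)^(1/3) = 6.142 × 10^-8 cm = 614 pm.

614 pm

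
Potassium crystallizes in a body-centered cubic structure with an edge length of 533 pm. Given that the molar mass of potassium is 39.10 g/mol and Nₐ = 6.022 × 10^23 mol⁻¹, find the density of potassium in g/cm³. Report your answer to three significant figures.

0.858 g/cm³

A BCC unit cell contains Z = 2 atoms.
Cell volume: a³ = (533 pm)³ = (5.330 × 10^-8 cm)³ = 1.514 × 10^-22 cm³.
ρ = Z·M/(N_A·a³) = 2 × 39.10 / (6.022 × 10²³ × 1.514 × 10^-22) = 0.8576 g/cm³.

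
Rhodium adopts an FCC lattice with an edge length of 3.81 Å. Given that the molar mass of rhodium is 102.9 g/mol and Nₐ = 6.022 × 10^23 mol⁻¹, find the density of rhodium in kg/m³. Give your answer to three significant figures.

An FCC unit cell contains Z = 4 atoms.
Cell volume: a³ = (3.81 Å)³ = (3.810 × 10^-8 cm)³ = 5.531 × 10^-23 cm³.
ρ = Z·M/(N_A·a³) = 4 × 102.9 / (6.022 × 10²³ × 5.531 × 10^-23) = 12.36 g/cm³ = 12400 kg/m³.

12400 kg/m³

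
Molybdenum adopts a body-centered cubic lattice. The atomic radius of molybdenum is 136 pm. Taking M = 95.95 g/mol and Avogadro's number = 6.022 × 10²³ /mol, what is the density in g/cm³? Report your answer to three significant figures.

10.3 g/cm³

In a BCC lattice, atoms touch along the body diagonal, so √3·a = 4r, giving a = 314.1 pm = 3.141 × 10^-8 cm.
With Z = 2, ρ = Z·M/(N_A·a³) = 2 × 95.95 / (6.022 × 10²³ × 3.098 × 10^-23) = 10.29 g/cm³.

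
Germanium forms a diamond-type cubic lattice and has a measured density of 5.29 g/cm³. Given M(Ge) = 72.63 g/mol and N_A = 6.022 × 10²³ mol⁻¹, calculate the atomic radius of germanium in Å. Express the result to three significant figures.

For a diamond cubic cell (Z = 8), a³ = Z·M/(N_A·ρ) = 8 × 72.63 / (6.022 × 10²³ × 5.290) = 1.824 × 10^-22 cm³, so a = 5.671 × 10^-8 cm = 5.671 Å.
Nearest neighbors lie along the body diagonal with √3·a = 8r, so r = 0.2165 × a = 1.23 Å.

1.23 Å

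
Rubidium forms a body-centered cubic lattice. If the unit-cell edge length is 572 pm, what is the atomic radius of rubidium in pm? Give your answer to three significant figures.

248 pm

In a BCC lattice, atoms touch along the body diagonal, so √3·a = 4r.
r = √3·a/4 = 1.7321 × 572 / 4 = 248 pm.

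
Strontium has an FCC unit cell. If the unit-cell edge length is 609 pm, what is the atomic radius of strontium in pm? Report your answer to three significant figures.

In an FCC lattice, atoms touch along the face diagonal, so √2·a = 4r.
r = √2·a/4 = 1.4142 × 609 / 4 = 215 pm.

215 pm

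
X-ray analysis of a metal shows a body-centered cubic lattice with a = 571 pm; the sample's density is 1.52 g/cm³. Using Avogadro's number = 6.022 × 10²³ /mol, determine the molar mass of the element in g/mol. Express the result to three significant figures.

85.2 g/mol

A BCC cell has Z = 2 atoms; a = 5.710 × 10^-8 cm.
M = ρ·N_A·a³/Z = 1.52 × 6.022 × 10²³ × 1.862 × 10^-22 / 2 = 85.2 g/mol.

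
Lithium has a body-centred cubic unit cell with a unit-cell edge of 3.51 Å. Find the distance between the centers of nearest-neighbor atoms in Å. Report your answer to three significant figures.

In a BCC structure, atoms touch along the body diagonal, so √3·a = 4r; the nearest-neighbor distance equals 2r = 0.8660·a.
d = 0.8660 × 3.51 = 3.04 Å.

3.04 Å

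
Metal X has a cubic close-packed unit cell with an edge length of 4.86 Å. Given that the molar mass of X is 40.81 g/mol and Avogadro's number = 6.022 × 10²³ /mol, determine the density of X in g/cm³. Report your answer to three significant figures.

An FCC unit cell contains Z = 4 atoms.
Cell volume: a³ = (4.86 Å)³ = (4.860 × 10^-8 cm)³ = 1.148 × 10^-22 cm³.
ρ = Z·M/(N_A·a³) = 4 × 40.81 / (6.022 × 10²³ × 1.148 × 10^-22) = 2.361 g/cm³.

2.36 g/cm³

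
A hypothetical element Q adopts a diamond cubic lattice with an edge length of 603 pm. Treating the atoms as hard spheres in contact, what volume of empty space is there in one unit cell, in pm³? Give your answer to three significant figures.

In a diamond cubic lattice nearest neighbors lie along the body diagonal with √3·a = 8r, so r = 0.2165a = 130.6 pm.
V_cell = a³ = 2.193 × 10^8 pm³; V_atoms = 8 × (4/3)πr³ = 7.457 × 10^7 pm³.
Empty space = 2.193 × 10^8 − 7.457 × 10^7 = 1.45 × 10^8 pm³.

1.45 × 10^8 pm³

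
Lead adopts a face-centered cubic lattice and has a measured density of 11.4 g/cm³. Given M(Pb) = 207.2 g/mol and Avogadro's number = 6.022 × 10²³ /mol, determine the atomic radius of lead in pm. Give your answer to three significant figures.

For an FCC cell (Z = 4), a³ = Z·M/(N_A·ρ) = 4 × 207.2 / (6.022 × 10²³ × 11.40) = 1.207 × 10^-22 cm³, so a = 4.942 × 10^-8 cm = 494.2 pm.
Atoms touch along the face diagonal, so √2·a = 4r, so r = 0.3536 × a = 175 pm.

175 pm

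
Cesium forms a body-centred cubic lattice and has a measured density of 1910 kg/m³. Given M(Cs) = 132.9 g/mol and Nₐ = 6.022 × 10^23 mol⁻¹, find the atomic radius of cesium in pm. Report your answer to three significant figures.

For a BCC cell (Z = 2), a³ = Z·M/(N_A·ρ) = 2 × 132.9 / (6.022 × 10²³ × 1.910) = 2.311 × 10^-22 cm³, so a = 6.137 × 10^-8 cm = 613.7 pm.
Atoms touch along the body diagonal, so √3·a = 4r, so r = 0.4330 × a = 266 pm.

266 pm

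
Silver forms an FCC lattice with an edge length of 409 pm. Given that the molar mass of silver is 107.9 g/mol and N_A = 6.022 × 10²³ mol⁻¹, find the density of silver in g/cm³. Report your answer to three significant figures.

An FCC unit cell contains Z = 4 atoms.
Cell volume: a³ = (409 pm)³ = (4.090 × 10^-8 cm)³ = 6.842 × 10^-23 cm³.
ρ = Z·M/(N_A·a³) = 4 × 107.9 / (6.022 × 10²³ × 6.842 × 10^-23) = 10.48 g/cm³.

10.5 g/cm³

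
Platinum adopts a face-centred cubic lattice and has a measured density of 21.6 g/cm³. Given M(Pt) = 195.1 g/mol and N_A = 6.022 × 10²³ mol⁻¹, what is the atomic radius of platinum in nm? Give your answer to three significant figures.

0.138 nm

For an FCC cell (Z = 4), a³ = Z·M/(N_A·ρ) = 4 × 195.1 / (6.022 × 10²³ × 21.60) = 6.000 × 10^-23 cm³, so a = 3.915 × 10^-8 cm = 0.3915 nm.
Atoms touch along the face diagonal, so √2·a = 4r, so r = 0.3536 × a = 0.138 nm.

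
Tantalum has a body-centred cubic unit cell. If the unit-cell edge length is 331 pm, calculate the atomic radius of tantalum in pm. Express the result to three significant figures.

143 pm

In a BCC lattice, atoms touch along the body diagonal, so √3·a = 4r.
r = √3·a/4 = 1.7321 × 331 / 4 = 143 pm.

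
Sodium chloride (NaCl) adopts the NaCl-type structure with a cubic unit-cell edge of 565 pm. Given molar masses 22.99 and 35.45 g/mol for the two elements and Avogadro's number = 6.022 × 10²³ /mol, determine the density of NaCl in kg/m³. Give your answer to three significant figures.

2150 kg/m³

The NaCl-type structure contains Z = 4 formula units per cell; M(NaCl) = 22.99 + 35.45 = 58.44 g/mol.
a³ = (5.650 × 10^-8 cm)³ = 1.804 × 10^-22 cm³.
ρ = 4 × 58.44 / (6.022 × 10²³ × 1.804 × 10^-22) = 2.152 g/cm³ = 2150 kg/m³.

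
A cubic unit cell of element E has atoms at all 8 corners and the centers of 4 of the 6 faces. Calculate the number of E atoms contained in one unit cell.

3

Corner atoms are shared by 8 cells (1/8 each), face atoms by 2 (1/2 each).
Net atoms = 8 × 1/8 + 4 × 1/2 = 1 + 2 = 3.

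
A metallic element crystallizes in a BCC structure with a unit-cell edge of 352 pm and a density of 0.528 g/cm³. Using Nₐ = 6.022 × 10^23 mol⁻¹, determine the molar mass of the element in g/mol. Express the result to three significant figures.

A BCC cell has Z = 2 atoms; a = 3.520 × 10^-8 cm.
M = ρ·N_A·a³/Z = 0.528 × 6.022 × 10²³ × 4.361 × 10^-23 / 2 = 6.93 g/mol.

6.93 g/mol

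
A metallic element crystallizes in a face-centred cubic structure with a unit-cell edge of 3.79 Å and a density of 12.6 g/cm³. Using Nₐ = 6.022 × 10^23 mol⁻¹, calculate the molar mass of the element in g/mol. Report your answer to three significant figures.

103 g/mol

An FCC cell has Z = 4 atoms; a = 3.790 × 10^-8 cm.
M = ρ·N_A·a³/Z = 12.6 × 6.022 × 10²³ × 5.444 × 10^-23 / 4 = 103 g/mol.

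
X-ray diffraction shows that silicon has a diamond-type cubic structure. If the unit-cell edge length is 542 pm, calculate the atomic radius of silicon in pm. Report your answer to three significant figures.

In a diamond cubic lattice, nearest neighbors lie along the body diagonal with √3·a = 8r.
r = √3·a/8 = 1.7321 × 542 / 8 = 117 pm.

117 pm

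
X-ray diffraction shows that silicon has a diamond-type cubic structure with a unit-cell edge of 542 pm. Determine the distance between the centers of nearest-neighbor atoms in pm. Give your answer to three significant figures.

In a diamond cubic structure, nearest neighbors lie along the body diagonal with √3·a = 8r; the nearest-neighbor distance equals 2r = 0.4330·a.
d = 0.4330 × 542 = 235 pm.

235 pm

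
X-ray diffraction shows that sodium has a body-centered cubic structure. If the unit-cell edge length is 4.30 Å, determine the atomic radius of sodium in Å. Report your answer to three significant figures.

In a BCC lattice, atoms touch along the body diagonal, so √3·a = 4r.
r = √3·a/4 = 1.7321 × 4.30 / 4 = 1.86 Å.

1.86 Å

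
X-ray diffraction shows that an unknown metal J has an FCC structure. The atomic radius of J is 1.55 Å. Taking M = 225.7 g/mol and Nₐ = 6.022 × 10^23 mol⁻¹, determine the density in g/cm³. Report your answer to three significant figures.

In an FCC lattice, atoms touch along the face diagonal, so √2·a = 4r, giving a = 4.384 Å = 4.384 × 10^-8 cm.
With Z = 4, ρ = Z·M/(N_A·a³) = 4 × 225.7 / (6.022 × 10²³ × 8.426 × 10^-23) = 17.79 g/cm³.

17.8 g/cm³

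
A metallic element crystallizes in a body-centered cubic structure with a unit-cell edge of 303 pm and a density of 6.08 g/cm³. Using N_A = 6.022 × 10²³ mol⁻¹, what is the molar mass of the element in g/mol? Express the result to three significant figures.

50.9 g/mol

A BCC cell has Z = 2 atoms; a = 3.030 × 10^-8 cm.
M = ρ·N_A·a³/Z = 6.08 × 6.022 × 10²³ × 2.782 × 10^-23 / 2 = 50.9 g/mol.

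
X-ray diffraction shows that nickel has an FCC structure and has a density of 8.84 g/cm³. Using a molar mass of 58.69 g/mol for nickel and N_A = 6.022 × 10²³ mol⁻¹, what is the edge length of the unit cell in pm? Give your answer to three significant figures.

353 pm

With Z = 4 atoms per FCC cell, a³ = Z·M/(N_A·ρ) = 4 × 58.69 / (6.022 × 10²³ × 8.840 g/cm³) = 4.410 × 10^-23 cm³.
a = (4.410 × 10^-23)^(1/3) = 3.533 × 10^-8 cm = 353 pm.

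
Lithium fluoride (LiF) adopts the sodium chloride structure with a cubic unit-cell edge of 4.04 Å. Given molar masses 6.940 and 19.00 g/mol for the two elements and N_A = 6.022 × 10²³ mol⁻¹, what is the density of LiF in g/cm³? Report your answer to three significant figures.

2.61 g/cm³

The sodium chloride structure contains Z = 4 formula units per cell; M(LiF) = 6.940 + 19.00 = 25.94 g/mol.
a³ = (4.040 × 10^-8 cm)³ = 6.594 × 10^-23 cm³.
ρ = 4 × 25.94 / (6.022 × 10²³ × 6.594 × 10^-23) = 2.613 g/cm³.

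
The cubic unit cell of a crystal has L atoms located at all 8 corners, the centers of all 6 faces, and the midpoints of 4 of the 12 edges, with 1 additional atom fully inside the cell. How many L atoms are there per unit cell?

6

Corner atoms are shared by 8 cells (1/8 each), face atoms by 2 (1/2 each), edge atoms by 4 (1/4 each), interior atoms are unshared.
Net atoms = 8 × 1/8 + 6 × 1/2 + 4 × 1/4 + 1 = 1 + 3 + 1 + 1 = 6.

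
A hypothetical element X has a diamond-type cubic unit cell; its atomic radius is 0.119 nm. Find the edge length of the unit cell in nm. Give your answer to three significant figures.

In a diamond cubic lattice, nearest neighbors lie along the body diagonal with √3·a = 8r.
a = 8r/√3 = 8 × 0.119 / 1.7321 = 0.550 nm.

0.550 nm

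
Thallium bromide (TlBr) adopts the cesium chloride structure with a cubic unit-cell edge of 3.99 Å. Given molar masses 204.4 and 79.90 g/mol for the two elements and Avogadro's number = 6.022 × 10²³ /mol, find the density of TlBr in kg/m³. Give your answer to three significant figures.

7430 kg/m³

The cesium chloride structure contains Z = 1 formula unit per cell; M(TlBr) = 204.4 + 79.90 = 284.3 g/mol.
a³ = (3.990 × 10^-8 cm)³ = 6.352 × 10^-23 cm³.
ρ = 1 × 284.3 / (6.022 × 10²³ × 6.352 × 10^-23) = 7.432 g/cm³ = 7430 kg/m³.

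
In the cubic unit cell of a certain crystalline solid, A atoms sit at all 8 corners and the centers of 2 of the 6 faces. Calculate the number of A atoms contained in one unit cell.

2

Corner atoms are shared by 8 cells (1/8 each), face atoms by 2 (1/2 each).
Net atoms = 8 × 1/8 + 2 × 1/2 = 1 + 1 = 2.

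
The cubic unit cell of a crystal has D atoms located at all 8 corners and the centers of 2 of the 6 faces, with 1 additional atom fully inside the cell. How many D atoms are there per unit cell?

3

Corner atoms are shared by 8 cells (1/8 each), face atoms by 2 (1/2 each), interior atoms are unshared.
Net atoms = 8 × 1/8 + 2 × 1/2 + 1 = 1 + 1 + 1 = 3.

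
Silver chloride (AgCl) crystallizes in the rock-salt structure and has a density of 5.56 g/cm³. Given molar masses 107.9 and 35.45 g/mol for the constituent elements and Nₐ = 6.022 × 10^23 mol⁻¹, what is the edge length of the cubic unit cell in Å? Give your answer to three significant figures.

5.55 Å

M(AgCl) = 143.35 g/mol; Z = 4 formula units per cell.
a³ = Z·M/(N_A·ρ) = 4 × 143.35 / (6.022 × 10²³ × 5.56) = 1.713 × 10^-22 cm³, so a = 5.553 × 10^-8 cm = 5.55 Å.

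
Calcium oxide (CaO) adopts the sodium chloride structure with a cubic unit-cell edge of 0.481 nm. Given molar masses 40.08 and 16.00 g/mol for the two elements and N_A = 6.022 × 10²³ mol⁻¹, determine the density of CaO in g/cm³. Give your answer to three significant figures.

3.35 g/cm³

The sodium chloride structure contains Z = 4 formula units per cell; M(CaO) = 40.08 + 16.00 = 56.08 g/mol.
a³ = (4.810 × 10^-8 cm)³ = 1.113 × 10^-22 cm³.
ρ = 4 × 56.08 / (6.022 × 10²³ × 1.113 × 10^-22) = 3.347 g/cm³.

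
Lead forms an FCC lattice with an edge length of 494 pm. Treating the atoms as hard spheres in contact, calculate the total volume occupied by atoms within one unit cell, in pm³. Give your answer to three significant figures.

8.93 × 10^7 pm³

In an FCC lattice atoms touch along the face diagonal, so √2·a = 4r, so r = 0.3536a = 174.7 pm.
V_atoms = Z × (4/3)πr³ = 4 × (4/3)π × (174.7)³ = 8.93 × 10^7 pm³.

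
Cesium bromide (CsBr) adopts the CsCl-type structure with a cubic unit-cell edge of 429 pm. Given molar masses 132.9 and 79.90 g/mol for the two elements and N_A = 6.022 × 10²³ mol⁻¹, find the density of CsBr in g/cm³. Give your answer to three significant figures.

The CsCl-type structure contains Z = 1 formula unit per cell; M(CsBr) = 132.9 + 79.90 = 212.8 g/mol.
a³ = (4.290 × 10^-8 cm)³ = 7.895 × 10^-23 cm³.
ρ = 1 × 212.8 / (6.022 × 10²³ × 7.895 × 10^-23) = 4.476 g/cm³.

4.48 g/cm³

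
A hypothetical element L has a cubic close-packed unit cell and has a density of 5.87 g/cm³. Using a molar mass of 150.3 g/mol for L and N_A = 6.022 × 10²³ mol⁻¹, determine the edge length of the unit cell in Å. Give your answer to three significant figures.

With Z = 4 atoms per FCC cell, a³ = Z·M/(N_A·ρ) = 4 × 150.3 / (6.022 × 10²³ × 5.870 g/cm³) = 1.701 × 10^-22 cm³.
a = (1.701 × 10^-22)^(1/3) = 5.540 × 10^-8 cm = 5.54 Å.

5.54 Å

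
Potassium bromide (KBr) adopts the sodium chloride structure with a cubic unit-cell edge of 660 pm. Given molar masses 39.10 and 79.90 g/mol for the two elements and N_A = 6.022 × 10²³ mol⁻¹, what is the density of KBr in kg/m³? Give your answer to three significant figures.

2750 kg/m³

The sodium chloride structure contains Z = 4 formula units per cell; M(KBr) = 39.10 + 79.90 = 119.0 g/mol.
a³ = (6.600 × 10^-8 cm)³ = 2.875 × 10^-22 cm³.
ρ = 4 × 119.0 / (6.022 × 10²³ × 2.875 × 10^-22) = 2.749 g/cm³ = 2750 kg/m³.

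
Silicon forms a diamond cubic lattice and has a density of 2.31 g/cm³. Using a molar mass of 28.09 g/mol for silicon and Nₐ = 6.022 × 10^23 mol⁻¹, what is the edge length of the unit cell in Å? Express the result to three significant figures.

With Z = 8 atoms per diamond cubic cell, a³ = Z·M/(N_A·ρ) = 8 × 28.09 / (6.022 × 10²³ × 2.310 g/cm³) = 1.615 × 10^-22 cm³.
a = (1.615 × 10^-22)^(1/3) = 5.446 × 10^-8 cm = 5.45 Å.

5.45 Å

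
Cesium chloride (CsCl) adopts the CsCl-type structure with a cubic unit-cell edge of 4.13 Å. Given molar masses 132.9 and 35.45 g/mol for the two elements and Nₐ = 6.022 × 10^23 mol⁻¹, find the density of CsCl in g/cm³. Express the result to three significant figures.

3.97 g/cm³

The CsCl-type structure contains Z = 1 formula unit per cell; M(CsCl) = 132.9 + 35.45 = 168.35 g/mol.
a³ = (4.130 × 10^-8 cm)³ = 7.044 × 10^-23 cm³.
ρ = 1 × 168.35 / (6.022 × 10²³ × 7.044 × 10^-23) = 3.968 g/cm³.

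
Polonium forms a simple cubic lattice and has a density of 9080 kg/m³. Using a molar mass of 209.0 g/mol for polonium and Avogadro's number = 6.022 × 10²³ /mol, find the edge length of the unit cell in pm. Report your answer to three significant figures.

337 pm

With Z = 1 atom per simple cubic cell, a³ = Z·M/(N_A·ρ) = 1 × 209.0 / (6.022 × 10²³ × 9.080 g/cm³) = 3.822 × 10^-23 cm³.
a = (3.822 × 10^-23)^(1/3) = 3.369 × 10^-8 cm = 337 pm.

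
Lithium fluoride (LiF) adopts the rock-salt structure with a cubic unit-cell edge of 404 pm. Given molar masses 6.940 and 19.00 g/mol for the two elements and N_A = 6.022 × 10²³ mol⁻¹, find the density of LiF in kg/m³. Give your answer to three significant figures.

2610 kg/m³

The rock-salt structure contains Z = 4 formula units per cell; M(LiF) = 6.940 + 19.00 = 25.94 g/mol.
a³ = (4.040 × 10^-8 cm)³ = 6.594 × 10^-23 cm³.
ρ = 4 × 25.94 / (6.022 × 10²³ × 6.594 × 10^-23) = 2.613 g/cm³ = 2610 kg/m³.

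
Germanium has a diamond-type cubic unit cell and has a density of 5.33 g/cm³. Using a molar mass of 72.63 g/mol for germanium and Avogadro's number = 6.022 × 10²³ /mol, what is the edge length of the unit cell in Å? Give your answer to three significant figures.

With Z = 8 atoms per diamond cubic cell, a³ = Z·M/(N_A·ρ) = 8 × 72.63 / (6.022 × 10²³ × 5.330 g/cm³) = 1.810 × 10^-22 cm³.
a = (1.810 × 10^-22)^(1/3) = 5.657 × 10^-8 cm = 5.66 Å.

5.66 Å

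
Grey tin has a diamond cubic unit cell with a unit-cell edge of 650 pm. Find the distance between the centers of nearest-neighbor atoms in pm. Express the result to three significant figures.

In a diamond cubic structure, nearest neighbors lie along the body diagonal with √3·a = 8r; the nearest-neighbor distance equals 2r = 0.4330·a.
d = 0.4330 × 650 = 281 pm.

281 pm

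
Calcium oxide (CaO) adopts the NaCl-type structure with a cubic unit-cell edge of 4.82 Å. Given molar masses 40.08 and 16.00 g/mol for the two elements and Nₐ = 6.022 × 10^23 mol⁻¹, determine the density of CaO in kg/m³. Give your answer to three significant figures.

The NaCl-type structure contains Z = 4 formula units per cell; M(CaO) = 40.08 + 16.00 = 56.08 g/mol.
a³ = (4.820 × 10^-8 cm)³ = 1.120 × 10^-22 cm³.
ρ = 4 × 56.08 / (6.022 × 10²³ × 1.120 × 10^-22) = 3.326 g/cm³ = 3330 kg/m³.

3330 kg/m³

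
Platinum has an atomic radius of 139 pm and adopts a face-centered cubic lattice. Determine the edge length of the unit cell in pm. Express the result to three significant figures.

393 pm

In an FCC lattice, atoms touch along the face diagonal, so √2·a = 4r.
a = 4r/√2 = 4 × 139 / 1.4142 = 393 pm.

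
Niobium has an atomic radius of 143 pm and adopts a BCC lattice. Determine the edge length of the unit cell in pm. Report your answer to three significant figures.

In a BCC lattice, atoms touch along the body diagonal, so √3·a = 4r.
a = 4r/√3 = 4 × 143 / 1.7321 = 330 pm.

330 pm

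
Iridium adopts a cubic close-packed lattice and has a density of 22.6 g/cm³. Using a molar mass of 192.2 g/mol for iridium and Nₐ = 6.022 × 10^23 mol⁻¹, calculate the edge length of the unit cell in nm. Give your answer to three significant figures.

0.384 nm

With Z = 4 atoms per FCC cell, a³ = Z·M/(N_A·ρ) = 4 × 192.2 / (6.022 × 10²³ × 22.60 g/cm³) = 5.649 × 10^-23 cm³.
a = (5.649 × 10^-23)^(1/3) = 3.837 × 10^-8 cm = 0.384 nm.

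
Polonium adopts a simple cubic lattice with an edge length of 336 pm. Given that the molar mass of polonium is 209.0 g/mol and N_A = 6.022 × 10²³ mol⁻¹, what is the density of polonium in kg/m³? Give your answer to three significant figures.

A simple cubic unit cell contains Z = 1 atom.
Cell volume: a³ = (336 pm)³ = (3.360 × 10^-8 cm)³ = 3.793 × 10^-23 cm³.
ρ = Z·M/(N_A·a³) = 1 × 209.0 / (6.022 × 10²³ × 3.793 × 10^-23) = 9.149 g/cm³ = 9150 kg/m³.

9150 kg/m³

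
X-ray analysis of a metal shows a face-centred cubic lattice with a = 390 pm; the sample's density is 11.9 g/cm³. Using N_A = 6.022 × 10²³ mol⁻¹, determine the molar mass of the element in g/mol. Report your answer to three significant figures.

An FCC cell has Z = 4 atoms; a = 3.900 × 10^-8 cm.
M = ρ·N_A·a³/Z = 11.9 × 6.022 × 10²³ × 5.932 × 10^-23 / 4 = 106 g/mol.

106 g/mol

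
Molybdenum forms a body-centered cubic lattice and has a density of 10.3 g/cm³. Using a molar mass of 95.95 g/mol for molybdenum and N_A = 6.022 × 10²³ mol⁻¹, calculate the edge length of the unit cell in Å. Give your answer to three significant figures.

With Z = 2 atoms per BCC cell, a³ = Z·M/(N_A·ρ) = 2 × 95.95 / (6.022 × 10²³ × 10.30 g/cm³) = 3.094 × 10^-23 cm³.
a = (3.094 × 10^-23)^(1/3) = 3.139 × 10^-8 cm = 3.14 Å.

3.14 Å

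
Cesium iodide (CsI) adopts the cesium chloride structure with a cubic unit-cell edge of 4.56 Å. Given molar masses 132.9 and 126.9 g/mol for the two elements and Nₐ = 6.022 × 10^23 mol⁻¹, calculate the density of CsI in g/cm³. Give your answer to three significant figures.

The cesium chloride structure contains Z = 1 formula unit per cell; M(CsI) = 132.9 + 126.9 = 259.8 g/mol.
a³ = (4.560 × 10^-8 cm)³ = 9.482 × 10^-23 cm³.
ρ = 1 × 259.8 / (6.022 × 10²³ × 9.482 × 10^-23) = 4.550 g/cm³.

4.55 g/cm³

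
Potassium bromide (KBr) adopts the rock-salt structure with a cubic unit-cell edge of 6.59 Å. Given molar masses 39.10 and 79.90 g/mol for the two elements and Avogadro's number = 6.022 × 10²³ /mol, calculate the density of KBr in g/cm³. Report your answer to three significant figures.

The rock-salt structure contains Z = 4 formula units per cell; M(KBr) = 39.10 + 79.90 = 119.0 g/mol.
a³ = (6.590 × 10^-8 cm)³ = 2.862 × 10^-22 cm³.
ρ = 4 × 119.0 / (6.022 × 10²³ × 2.862 × 10^-22) = 2.762 g/cm³.

2.76 g/cm³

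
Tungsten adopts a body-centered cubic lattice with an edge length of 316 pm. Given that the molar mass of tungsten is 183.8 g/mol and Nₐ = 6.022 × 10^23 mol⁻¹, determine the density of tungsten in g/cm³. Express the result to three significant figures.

A BCC unit cell contains Z = 2 atoms.
Cell volume: a³ = (316 pm)³ = (3.160 × 10^-8 cm)³ = 3.155 × 10^-23 cm³.
ρ = Z·M/(N_A·a³) = 2 × 183.8 / (6.022 × 10²³ × 3.155 × 10^-23) = 19.35 g/cm³.

19.3 g/cm³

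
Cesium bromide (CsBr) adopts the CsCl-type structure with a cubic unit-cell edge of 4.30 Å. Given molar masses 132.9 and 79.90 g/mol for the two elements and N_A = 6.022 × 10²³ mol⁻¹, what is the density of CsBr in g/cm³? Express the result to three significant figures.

4.44 g/cm³

The CsCl-type structure contains Z = 1 formula unit per cell; M(CsBr) = 132.9 + 79.90 = 212.8 g/mol.
a³ = (4.300 × 10^-8 cm)³ = 7.951 × 10^-23 cm³.
ρ = 1 × 212.8 / (6.022 × 10²³ × 7.951 × 10^-23) = 4.445 g/cm³.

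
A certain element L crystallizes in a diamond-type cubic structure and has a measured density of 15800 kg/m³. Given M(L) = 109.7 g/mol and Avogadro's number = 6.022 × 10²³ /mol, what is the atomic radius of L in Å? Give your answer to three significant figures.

0.978 Å

For a diamond cubic cell (Z = 8), a³ = Z·M/(N_A·ρ) = 8 × 109.7 / (6.022 × 10²³ × 15.80) = 9.224 × 10^-23 cm³, so a = 4.518 × 10^-8 cm = 4.518 Å.
Nearest neighbors lie along the body diagonal with √3·a = 8r, so r = 0.2165 × a = 0.978 Å.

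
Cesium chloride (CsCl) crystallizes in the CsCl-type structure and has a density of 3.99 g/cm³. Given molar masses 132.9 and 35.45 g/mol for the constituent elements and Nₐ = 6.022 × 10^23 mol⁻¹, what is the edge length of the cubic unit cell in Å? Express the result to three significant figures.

4.12 Å

M(CsCl) = 168.35 g/mol; Z = 1 formula unit per cell.
a³ = Z·M/(N_A·ρ) = 1 × 168.35 / (6.022 × 10²³ × 3.99) = 7.006 × 10^-23 cm³, so a = 4.123 × 10^-8 cm = 4.12 Å.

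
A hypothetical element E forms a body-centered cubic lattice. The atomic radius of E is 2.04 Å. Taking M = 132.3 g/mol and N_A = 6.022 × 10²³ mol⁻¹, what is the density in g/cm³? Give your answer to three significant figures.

In a BCC lattice, atoms touch along the body diagonal, so √3·a = 4r, giving a = 4.711 Å = 4.711 × 10^-8 cm.
With Z = 2, ρ = Z·M/(N_A·a³) = 2 × 132.3 / (6.022 × 10²³ × 1.046 × 10^-22) = 4.202 g/cm³.

4.20 g/cm³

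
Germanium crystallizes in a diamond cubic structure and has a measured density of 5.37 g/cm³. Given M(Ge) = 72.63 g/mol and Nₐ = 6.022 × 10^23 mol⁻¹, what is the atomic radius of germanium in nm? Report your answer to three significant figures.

0.122 nm

For a diamond cubic cell (Z = 8), a³ = Z·M/(N_A·ρ) = 8 × 72.63 / (6.022 × 10²³ × 5.370) = 1.797 × 10^-22 cm³, so a = 5.643 × 10^-8 cm = 0.5643 nm.
Nearest neighbors lie along the body diagonal with √3·a = 8r, so r = 0.2165 × a = 0.122 nm.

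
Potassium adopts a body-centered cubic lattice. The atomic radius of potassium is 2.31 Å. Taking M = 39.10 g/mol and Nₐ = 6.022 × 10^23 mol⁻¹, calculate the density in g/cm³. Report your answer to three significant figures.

0.855 g/cm³

In a BCC lattice, atoms touch along the body diagonal, so √3·a = 4r, giving a = 5.335 Å = 5.335 × 10^-8 cm.
With Z = 2, ρ = Z·M/(N_A·a³) = 2 × 39.10 / (6.022 × 10²³ × 1.518 × 10^-22) = 0.8553 g/cm³.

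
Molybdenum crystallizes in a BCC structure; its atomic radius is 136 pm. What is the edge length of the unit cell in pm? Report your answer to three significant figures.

314 pm

In a BCC lattice, atoms touch along the body diagonal, so √3·a = 4r.
a = 4r/√3 = 4 × 136 / 1.7321 = 314 pm.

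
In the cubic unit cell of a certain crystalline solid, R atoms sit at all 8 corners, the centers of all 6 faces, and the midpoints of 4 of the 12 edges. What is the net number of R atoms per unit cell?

5

Corner atoms are shared by 8 cells (1/8 each), face atoms by 2 (1/2 each), edge atoms by 4 (1/4 each).
Net atoms = 8 × 1/8 + 6 × 1/2 + 4 × 1/4 = 1 + 3 + 1 = 5.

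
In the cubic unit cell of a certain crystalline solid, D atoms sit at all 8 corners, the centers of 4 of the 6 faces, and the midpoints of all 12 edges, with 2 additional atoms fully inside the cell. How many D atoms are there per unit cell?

Corner atoms are shared by 8 cells (1/8 each), face atoms by 2 (1/2 each), edge atoms by 4 (1/4 each), interior atoms are unshared.
Net atoms = 8 × 1/8 + 4 × 1/2 + 12 × 1/4 + 2 = 1 + 2 + 3 + 2 = 8.

8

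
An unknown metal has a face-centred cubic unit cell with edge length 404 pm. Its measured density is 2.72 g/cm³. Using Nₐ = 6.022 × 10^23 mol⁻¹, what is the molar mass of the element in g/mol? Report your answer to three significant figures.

An FCC cell has Z = 4 atoms; a = 4.040 × 10^-8 cm.
M = ρ·N_A·a³/Z = 2.72 × 6.022 × 10²³ × 6.594 × 10^-23 / 4 = 27.0 g/mol.

27.0 g/mol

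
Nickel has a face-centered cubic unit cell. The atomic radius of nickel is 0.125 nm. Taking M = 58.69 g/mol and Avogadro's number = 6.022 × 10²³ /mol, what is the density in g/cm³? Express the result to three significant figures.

In an FCC lattice, atoms touch along the face diagonal, so √2·a = 4r, giving a = 0.3536 nm = 3.536 × 10^-8 cm.
With Z = 4, ρ = Z·M/(N_A·a³) = 4 × 58.69 / (6.022 × 10²³ × 4.419 × 10^-23) = 8.821 g/cm³.

8.82 g/cm³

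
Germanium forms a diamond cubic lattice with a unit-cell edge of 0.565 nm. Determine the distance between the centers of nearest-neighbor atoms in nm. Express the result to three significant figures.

In a diamond cubic structure, nearest neighbors lie along the body diagonal with √3·a = 8r; the nearest-neighbor distance equals 2r = 0.4330·a.
d = 0.4330 × 0.565 = 0.245 nm.

0.245 nm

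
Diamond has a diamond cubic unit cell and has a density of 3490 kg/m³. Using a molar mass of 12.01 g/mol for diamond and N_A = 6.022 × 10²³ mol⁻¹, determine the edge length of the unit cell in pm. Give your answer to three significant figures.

358 pm

With Z = 8 atoms per diamond cubic cell, a³ = Z·M/(N_A·ρ) = 8 × 12.01 / (6.022 × 10²³ × 3.490 g/cm³) = 4.572 × 10^-23 cm³.
a = (4.572 × 10^-23)^(1/3) = 3.576 × 10^-8 cm = 358 pm.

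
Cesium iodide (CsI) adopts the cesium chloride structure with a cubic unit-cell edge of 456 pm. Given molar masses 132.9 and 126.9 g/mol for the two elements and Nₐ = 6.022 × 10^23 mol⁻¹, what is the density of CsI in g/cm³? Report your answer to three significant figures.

4.55 g/cm³

The cesium chloride structure contains Z = 1 formula unit per cell; M(CsI) = 132.9 + 126.9 = 259.8 g/mol.
a³ = (4.560 × 10^-8 cm)³ = 9.482 × 10^-23 cm³.
ρ = 1 × 259.8 / (6.022 × 10²³ × 9.482 × 10^-23) = 4.550 g/cm³.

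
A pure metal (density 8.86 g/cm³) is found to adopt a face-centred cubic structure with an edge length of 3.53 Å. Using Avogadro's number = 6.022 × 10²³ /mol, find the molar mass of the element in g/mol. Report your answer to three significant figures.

58.7 g/mol

An FCC cell has Z = 4 atoms; a = 3.530 × 10^-8 cm.
M = ρ·N_A·a³/Z = 8.86 × 6.022 × 10²³ × 4.399 × 10^-23 / 4 = 58.7 g/mol.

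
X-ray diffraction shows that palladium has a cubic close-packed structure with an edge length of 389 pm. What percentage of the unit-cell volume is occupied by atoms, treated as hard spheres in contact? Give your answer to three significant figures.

74.0%

In an FCC lattice atoms touch along the face diagonal, so √2·a = 4r, so r = 0.3536a = 137.5 pm.
Packing fraction = Z·(4/3)πr³ / a³ = 4 × (4/3)π × (137.5)³ / (389)³ = 0.7405 = 74.0%.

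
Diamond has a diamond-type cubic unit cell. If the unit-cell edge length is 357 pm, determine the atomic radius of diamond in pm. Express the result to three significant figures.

77.3 pm

In a diamond cubic lattice, nearest neighbors lie along the body diagonal with √3·a = 8r.
r = √3·a/8 = 1.7321 × 357 / 8 = 77.3 pm.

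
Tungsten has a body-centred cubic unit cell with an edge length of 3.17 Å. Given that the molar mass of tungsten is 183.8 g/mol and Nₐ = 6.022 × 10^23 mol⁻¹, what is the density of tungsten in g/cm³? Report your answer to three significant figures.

A BCC unit cell contains Z = 2 atoms.
Cell volume: a³ = (3.17 Å)³ = (3.170 × 10^-8 cm)³ = 3.186 × 10^-23 cm³.
ρ = Z·M/(N_A·a³) = 2 × 183.8 / (6.022 × 10²³ × 3.186 × 10^-23) = 19.16 g/cm³.

19.2 g/cm³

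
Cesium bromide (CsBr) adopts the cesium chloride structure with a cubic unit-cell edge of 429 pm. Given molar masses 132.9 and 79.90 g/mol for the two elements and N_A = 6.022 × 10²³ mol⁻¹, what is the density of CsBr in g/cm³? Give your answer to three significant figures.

4.48 g/cm³

The cesium chloride structure contains Z = 1 formula unit per cell; M(CsBr) = 132.9 + 79.90 = 212.8 g/mol.
a³ = (4.290 × 10^-8 cm)³ = 7.895 × 10^-23 cm³.
ρ = 1 × 212.8 / (6.022 × 10²³ × 7.895 × 10^-23) = 4.476 g/cm³.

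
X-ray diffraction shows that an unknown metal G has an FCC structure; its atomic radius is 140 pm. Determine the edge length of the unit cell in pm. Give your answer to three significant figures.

In an FCC lattice, atoms touch along the face diagonal, so √2·a = 4r.
a = 4r/√2 = 4 × 140 / 1.4142 = 396 pm.

396 pm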